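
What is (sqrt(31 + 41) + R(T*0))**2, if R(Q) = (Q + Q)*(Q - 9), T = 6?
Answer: 72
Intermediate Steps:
R(Q) = 2*Q*(-9 + Q) (R(Q) = (2*Q)*(-9 + Q) = 2*Q*(-9 + Q))
(sqrt(31 + 41) + R(T*0))**2 = (sqrt(31 + 41) + 2*(6*0)*(-9 + 6*0))**2 = (sqrt(72) + 2*0*(-9 + 0))**2 = (6*sqrt(2) + 2*0*(-9))**2 = (6*sqrt(2) + 0)**2 = (6*sqrt(2))**2 = 72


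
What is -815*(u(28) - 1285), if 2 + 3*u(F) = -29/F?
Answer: 88040375/84 ≈ 1.0481e+6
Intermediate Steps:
u(F) = -2/3 - 29/(3*F) (u(F) = -2/3 + (-29/F)/3 = -2/3 - 29/(3*F))
-815*(u(28) - 1285) = -815*((1/3)*(-29 - 2*28)/28 - 1285) = -815*((1/3)*(1/28)*(-29 - 56) - 1285) = -815*((1/3)*(1/28)*(-85) - 1285) = -815*(-85/84 - 1285) = -815*(-108025/84) = 88040375/84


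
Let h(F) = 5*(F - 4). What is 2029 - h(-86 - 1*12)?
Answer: 2539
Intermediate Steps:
h(F) = -20 + 5*F (h(F) = 5*(-4 + F) = -20 + 5*F)
2029 - h(-86 - 1*12) = 2029 - (-20 + 5*(-86 - 1*12)) = 2029 - (-20 + 5*(-86 - 12)) = 2029 - (-20 + 5*(-98)) = 2029 - (-20 - 490) = 2029 - 1*(-510) = 2029 + 510 = 2539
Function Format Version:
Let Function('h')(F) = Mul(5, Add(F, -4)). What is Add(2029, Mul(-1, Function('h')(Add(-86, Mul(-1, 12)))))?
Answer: 2539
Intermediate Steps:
Function('h')(F) = Add(-20, Mul(5, F)) (Function('h')(F) = Mul(5, Add(-4, F)) = Add(-20, Mul(5, F)))
Add(2029, Mul(-1, Function('h')(Add(-86, Mul(-1, 12))))) = Add(2029, Mul(-1, Add(-20, Mul(5, Add(-86, Mul(-1, 12)))))) = Add(2029, Mul(-1, Add(-20, Mul(5, Add(-86, -12))))) = Add(2029, Mul(-1, Add(-20, Mul(5, -98)))) = Add(2029, Mul(-1, Add(-20, -490))) = Add(2029, Mul(-1, -510)) = Add(2029, 510) = 2539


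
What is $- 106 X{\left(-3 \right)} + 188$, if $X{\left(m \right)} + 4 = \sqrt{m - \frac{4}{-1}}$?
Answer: $506$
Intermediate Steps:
$X{\left(m \right)} = -4 + \sqrt{4 + m}$ ($X{\left(m \right)} = -4 + \sqrt{m - \frac{4}{-1}} = -4 + \sqrt{m - -4} = -4 + \sqrt{m + 4} = -4 + \sqrt{4 + m}$)
$- 106 X{\left(-3 \right)} + 188 = - 106 \left(-4 + \sqrt{4 - 3}\right) + 188 = - 106 \left(-4 + \sqrt{1}\right) + 188 = - 106 \left(-4 + 1\right) + 188 = \left(-106\right) \left(-3\right) + 188 = 318 + 188 = 506$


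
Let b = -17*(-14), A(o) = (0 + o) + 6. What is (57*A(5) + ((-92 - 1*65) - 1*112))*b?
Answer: 85204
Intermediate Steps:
A(o) = 6 + o (A(o) = o + 6 = 6 + o)
b = 238 (b = -1*(-238) = 238)
(57*A(5) + ((-92 - 1*65) - 1*112))*b = (57*(6 + 5) + ((-92 - 1*65) - 1*112))*238 = (57*11 + ((-92 - 65) - 112))*238 = (627 + (-157 - 112))*238 = (627 - 269)*238 = 358*238 = 85204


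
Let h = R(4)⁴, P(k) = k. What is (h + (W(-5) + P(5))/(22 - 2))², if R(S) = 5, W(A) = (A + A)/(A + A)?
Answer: 39100009/100 ≈ 3.9100e+5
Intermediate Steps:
W(A) = 1 (W(A) = (2*A)/((2*A)) = (2*A)*(1/(2*A)) = 1)
h = 625 (h = 5⁴ = 625)
(h + (W(-5) + P(5))/(22 - 2))² = (625 + (1 + 5)/(22 - 2))² = (625 + 6/20)² = (625 + 6*(1/20))² = (625 + 3/10)² = (6253/10)² = 39100009/100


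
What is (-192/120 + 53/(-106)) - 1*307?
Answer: -3091/10 ≈ -309.10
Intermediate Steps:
(-192/120 + 53/(-106)) - 1*307 = (-192*1/120 + 53*(-1/106)) - 307 = (-8/5 - ½) - 307 = -21/10 - 307 = -3091/10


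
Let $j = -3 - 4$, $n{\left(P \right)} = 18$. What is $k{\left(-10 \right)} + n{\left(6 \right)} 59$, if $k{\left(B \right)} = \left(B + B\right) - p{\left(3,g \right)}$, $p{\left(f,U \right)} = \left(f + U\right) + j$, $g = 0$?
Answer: $1046$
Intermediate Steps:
$j = -7$
$p{\left(f,U \right)} = -7 + U + f$ ($p{\left(f,U \right)} = \left(f + U\right) - 7 = \left(U + f\right) - 7 = -7 + U + f$)
$k{\left(B \right)} = 4 + 2 B$ ($k{\left(B \right)} = \left(B + B\right) - \left(-7 + 0 + 3\right) = 2 B - -4 = 2 B + 4 = 4 + 2 B$)
$k{\left(-10 \right)} + n{\left(6 \right)} 59 = \left(4 + 2 \left(-10\right)\right) + 18 \cdot 59 = \left(4 - 20\right) + 1062 = -16 + 1062 = 1046$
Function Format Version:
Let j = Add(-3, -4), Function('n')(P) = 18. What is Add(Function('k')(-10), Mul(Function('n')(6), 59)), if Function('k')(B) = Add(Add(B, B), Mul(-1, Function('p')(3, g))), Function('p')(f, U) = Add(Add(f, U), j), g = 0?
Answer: 1046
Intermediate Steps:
j = -7
Function('p')(f, U) = Add(-7, U, f) (Function('p')(f, U) = Add(Add(f, U), -7) = Add(Add(U, f), -7) = Add(-7, U, f))
Function('k')(B) = Add(4, Mul(2, B)) (Function('k')(B) = Add(Add(B, B), Mul(-1, Add(-7, 0, 3))) = Add(Mul(2, B), Mul(-1, -4)) = Add(Mul(2, B), 4) = Add(4, Mul(2, B)))
Add(Function('k')(-10), Mul(Function('n')(6), 59)) = Add(Add(4, Mul(2, -10)), Mul(18, 59)) = Add(Add(4, -20), 1062) = Add(-16, 1062) = 1046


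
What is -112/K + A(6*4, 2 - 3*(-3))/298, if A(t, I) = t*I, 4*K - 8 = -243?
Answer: 97772/35015 ≈ 2.7923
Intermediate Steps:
K = -235/4 (K = 2 + (¼)*(-243) = 2 - 243/4 = -235/4 ≈ -58.750)
A(t, I) = I*t
-112/K + A(6*4, 2 - 3*(-3))/298 = -112/(-235/4) + ((2 - 3*(-3))*(6*4))/298 = -112*(-4/235) + ((2 - 1*(-9))*24)*(1/298) = 448/235 + ((2 + 9)*24)*(1/298) = 448/235 + (11*24)*(1/298) = 448/235 + 264*(1/298) = 448/235 + 132/149 = 97772/35015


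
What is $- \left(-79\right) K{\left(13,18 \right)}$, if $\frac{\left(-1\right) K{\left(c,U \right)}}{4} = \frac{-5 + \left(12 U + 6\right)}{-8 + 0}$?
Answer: $\frac{17143}{2} \approx 8571.5$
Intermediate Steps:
$K{\left(c,U \right)} = \frac{1}{2} + 6 U$ ($K{\left(c,U \right)} = - 4 \frac{-5 + \left(12 U + 6\right)}{-8 + 0} = - 4 \frac{-5 + \left(6 + 12 U\right)}{-8} = - 4 \left(1 + 12 U\right) \left(- \frac{1}{8}\right) = - 4 \left(- \frac{1}{8} - \frac{3 U}{2}\right) = \frac{1}{2} + 6 U$)
$- \left(-79\right) K{\left(13,18 \right)} = - \left(-79\right) \left(\frac{1}{2} + 6 \cdot 18\right) = - \left(-79\right) \left(\frac{1}{2} + 108\right) = - \frac{\left(-79\right) 217}{2} = \left(-1\right) \left(- \frac{17143}{2}\right) = \frac{17143}{2}$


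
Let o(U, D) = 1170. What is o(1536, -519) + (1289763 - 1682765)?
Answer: -391832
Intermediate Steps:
o(1536, -519) + (1289763 - 1682765) = 1170 + (1289763 - 1682765) = 1170 - 393002 = -391832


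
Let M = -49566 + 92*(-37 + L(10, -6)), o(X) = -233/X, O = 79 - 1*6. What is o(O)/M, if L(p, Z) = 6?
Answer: 233/3826514 ≈ 6.0891e-5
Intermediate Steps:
O = 73 (O = 79 - 6 = 73)
M = -52418 (M = -49566 + 92*(-37 + 6) = -49566 + 92*(-31) = -49566 - 2852 = -52418)
o(O)/M = -233/73/(-52418) = -233*1/73*(-1/52418) = -233/73*(-1/52418) = 233/3826514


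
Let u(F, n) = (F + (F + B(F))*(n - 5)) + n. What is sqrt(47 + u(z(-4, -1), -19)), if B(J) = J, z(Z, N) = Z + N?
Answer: sqrt(263) ≈ 16.217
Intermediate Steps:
z(Z, N) = N + Z
u(F, n) = F + n + 2*F*(-5 + n) (u(F, n) = (F + (F + F)*(n - 5)) + n = (F + (2*F)*(-5 + n)) + n = (F + 2*F*(-5 + n)) + n = F + n + 2*F*(-5 + n))
sqrt(47 + u(z(-4, -1), -19)) = sqrt(47 + (-19 - 9*(-1 - 4) + 2*(-1 - 4)*(-19))) = sqrt(47 + (-19 - 9*(-5) + 2*(-5)*(-19))) = sqrt(47 + (-19 + 45 + 190)) = sqrt(47 + 216) = sqrt(263)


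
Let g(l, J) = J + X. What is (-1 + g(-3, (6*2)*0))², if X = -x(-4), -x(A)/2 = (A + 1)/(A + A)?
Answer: 1/16 ≈ 0.062500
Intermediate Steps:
x(A) = -(1 + A)/A (x(A) = -2*(A + 1)/(A + A) = -2*(1 + A)/(2*A) = -2*(1 + A)*1/(2*A) = -(1 + A)/A)
X = ¾ (X = -(-1 - 1*(-4))/(-4) = -(-1)*(-1 + 4)/4 = -(-1)*3/4 = -1*(-¾) = ¾ ≈ 0.75000)
g(l, J) = ¾ + J (g(l, J) = J + ¾ = ¾ + J)
(-1 + g(-3, (6*2)*0))² = (-1 + (¾ + (6*2)*0))² = (-1 + (¾ + 12*0))² = (-1 + (¾ + 0))² = (-1 + ¾)² = (-¼)² = 1/16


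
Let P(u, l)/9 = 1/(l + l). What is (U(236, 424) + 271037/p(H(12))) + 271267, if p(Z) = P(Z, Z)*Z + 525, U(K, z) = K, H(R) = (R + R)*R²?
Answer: 288063751/1059 ≈ 2.7202e+5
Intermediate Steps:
P(u, l) = 9/(2*l) (P(u, l) = 9/(l + l) = 9/((2*l)) = 9*(1/(2*l)) = 9/(2*l))
H(R) = 2*R³ (H(R) = (2*R)*R² = 2*R³)
p(Z) = 1059/2 (p(Z) = (9/(2*Z))*Z + 525 = 9/2 + 525 = 1059/2)
(U(236, 424) + 271037/p(H(12))) + 271267 = (236 + 271037/(1059/2)) + 271267 = (236 + 271037*(2/1059)) + 271267 = (236 + 542074/1059) + 271267 = 791998/1059 + 271267 = 288063751/1059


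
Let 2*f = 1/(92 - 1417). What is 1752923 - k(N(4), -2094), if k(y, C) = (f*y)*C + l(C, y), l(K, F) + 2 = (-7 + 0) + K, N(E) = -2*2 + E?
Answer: 1755026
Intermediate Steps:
f = -1/2650 (f = 1/(2*(92 - 1417)) = (½)/(-1325) = (½)*(-1/1325) = -1/2650 ≈ -0.00037736)
N(E) = -4 + E
l(K, F) = -9 + K (l(K, F) = -2 + ((-7 + 0) + K) = -2 + (-7 + K) = -9 + K)
k(y, C) = -9 + C - C*y/2650 (k(y, C) = (-y/2650)*C + (-9 + C) = -C*y/2650 + (-9 + C) = -9 + C - C*y/2650)
1752923 - k(N(4), -2094) = 1752923 - (-9 - 2094 - 1/2650*(-2094)*(-4 + 4)) = 1752923 - (-9 - 2094 - 1/2650*(-2094)*0) = 1752923 - (-9 - 2094 + 0) = 1752923 - 1*(-2103) = 1752923 + 2103 = 1755026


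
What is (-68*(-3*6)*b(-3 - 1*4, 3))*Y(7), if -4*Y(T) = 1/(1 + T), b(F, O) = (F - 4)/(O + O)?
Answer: 561/8 ≈ 70.125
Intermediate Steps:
b(F, O) = (-4 + F)/(2*O) (b(F, O) = (-4 + F)/((2*O)) = (-4 + F)*(1/(2*O)) = (-4 + F)/(2*O))
Y(T) = -1/(4*(1 + T))
(-68*(-3*6)*b(-3 - 1*4, 3))*Y(7) = (-68*(-3*6)*(½)*(-4 + (-3 - 1*4))/3)*(-1/(4 + 4*7)) = (-(-1224)*(½)*(⅓)*(-4 + (-3 - 4)))*(-1/(4 + 28)) = (-(-1224)*(½)*(⅓)*(-4 - 7))*(-1/32) = (-(-1224)*(½)*(⅓)*(-11))*(-1*1/32) = -(-1224)*(-11)/6*(-1/32) = -68*33*(-1/32) = -2244*(-1/32) = 561/8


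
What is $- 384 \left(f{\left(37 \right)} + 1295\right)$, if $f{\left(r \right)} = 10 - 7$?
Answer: $-498432$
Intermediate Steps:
$f{\left(r \right)} = 3$ ($f{\left(r \right)} = 10 - 7 = 3$)
$- 384 \left(f{\left(37 \right)} + 1295\right) = - 384 \left(3 + 1295\right) = \left(-384\right) 1298 = -498432$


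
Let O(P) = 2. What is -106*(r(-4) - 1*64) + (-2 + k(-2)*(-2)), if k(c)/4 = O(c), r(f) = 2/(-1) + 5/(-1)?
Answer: 7508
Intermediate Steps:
r(f) = -7 (r(f) = 2*(-1) + 5*(-1) = -2 - 5 = -7)
k(c) = 8 (k(c) = 4*2 = 8)
-106*(r(-4) - 1*64) + (-2 + k(-2)*(-2)) = -106*(-7 - 1*64) + (-2 + 8*(-2)) = -106*(-7 - 64) + (-2 - 16) = -106*(-71) - 18 = 7526 - 18 = 7508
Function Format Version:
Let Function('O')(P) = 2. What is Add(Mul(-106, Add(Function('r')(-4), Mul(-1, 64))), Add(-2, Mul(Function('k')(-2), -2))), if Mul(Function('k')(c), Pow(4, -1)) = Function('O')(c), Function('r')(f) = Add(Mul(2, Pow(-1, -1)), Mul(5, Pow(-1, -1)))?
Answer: 7508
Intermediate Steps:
Function('r')(f) = -7 (Function('r')(f) = Add(Mul(2, -1), Mul(5, -1)) = Add(-2, -5) = -7)
Function('k')(c) = 8 (Function('k')(c) = Mul(4, 2) = 8)
Add(Mul(-106, Add(Function('r')(-4), Mul(-1, 64))), Add(-2, Mul(Function('k')(-2), -2))) = Add(Mul(-106, Add(-7, Mul(-1, 64))), Add(-2, Mul(8, -2))) = Add(Mul(-106, Add(-7, -64)), Add(-2, -16)) = Add(Mul(-106, -71), -18) = Add(7526, -18) = 7508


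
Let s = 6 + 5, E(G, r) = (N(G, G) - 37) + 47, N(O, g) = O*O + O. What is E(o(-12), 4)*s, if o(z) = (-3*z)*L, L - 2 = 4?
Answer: 515702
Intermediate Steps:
L = 6 (L = 2 + 4 = 6)
N(O, g) = O + O**2 (N(O, g) = O**2 + O = O + O**2)
o(z) = -18*z (o(z) = -3*z*6 = -18*z)
E(G, r) = 10 + G*(1 + G) (E(G, r) = (G*(1 + G) - 37) + 47 = (-37 + G*(1 + G)) + 47 = 10 + G*(1 + G))
s = 11
E(o(-12), 4)*s = (10 + (-18*(-12))*(1 - 18*(-12)))*11 = (10 + 216*(1 + 216))*11 = (10 + 216*217)*11 = (10 + 46872)*11 = 46882*11 = 515702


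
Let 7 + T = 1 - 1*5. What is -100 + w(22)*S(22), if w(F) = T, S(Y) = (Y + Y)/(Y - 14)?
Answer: -321/2 ≈ -160.50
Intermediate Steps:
S(Y) = 2*Y/(-14 + Y) (S(Y) = (2*Y)/(-14 + Y) = 2*Y/(-14 + Y))
T = -11 (T = -7 + (1 - 1*5) = -7 + (1 - 5) = -7 - 4 = -11)
w(F) = -11
-100 + w(22)*S(22) = -100 - 22*22/(-14 + 22) = -100 - 22*22/8 = -100 - 11*11/2 = -100 - 121/2 = -321/2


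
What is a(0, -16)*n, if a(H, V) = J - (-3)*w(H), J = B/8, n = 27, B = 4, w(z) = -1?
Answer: -135/2 ≈ -67.500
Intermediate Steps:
J = ½ (J = 4/8 = 4*(⅛) = ½ ≈ 0.50000)
a(H, V) = -5/2 (a(H, V) = ½ - (-3)*(-1) = ½ - 1*3 = ½ - 3 = -5/2)
a(0, -16)*n = -5/2*27 = -135/2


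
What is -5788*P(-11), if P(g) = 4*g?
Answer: 254672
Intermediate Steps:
-5788*P(-11) = -23152*(-11) = -5788*(-44) = 254672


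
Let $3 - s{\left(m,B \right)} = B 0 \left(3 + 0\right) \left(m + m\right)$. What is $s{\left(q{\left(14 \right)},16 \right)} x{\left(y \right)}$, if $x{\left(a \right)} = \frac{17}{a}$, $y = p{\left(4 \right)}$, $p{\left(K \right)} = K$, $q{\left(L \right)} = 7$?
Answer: $\frac{51}{4} \approx 12.75$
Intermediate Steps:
$s{\left(m,B \right)} = 3$ ($s{\left(m,B \right)} = 3 - B 0 \left(3 + 0\right) \left(m + m\right) = 3 - 0 \cdot 3 \cdot 2 m = 3 - 0 \cdot 6 m = 3 - 0 = 3 + 0 = 3$)
$y = 4$
$s{\left(q{\left(14 \right)},16 \right)} x{\left(y \right)} = 3 \cdot \frac{17}{4} = \frac{51}{4}$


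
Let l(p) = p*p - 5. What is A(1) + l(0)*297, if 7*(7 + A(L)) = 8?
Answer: -10436/7 ≈ -1490.9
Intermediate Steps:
l(p) = -5 + p² (l(p) = p² - 5 = -5 + p²)
A(L) = -41/7 (A(L) = -7 + (⅐)*8 = -7 + 8/7 = -41/7)
A(1) + l(0)*297 = -41/7 + (-5 + 0²)*297 = -41/7 + (-5 + 0)*297 = -41/7 - 5*297 = -41/7 - 1485 = -10436/7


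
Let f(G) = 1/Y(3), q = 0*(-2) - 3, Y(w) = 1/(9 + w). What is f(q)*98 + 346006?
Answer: 347182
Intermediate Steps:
q = -3 (q = 0 - 3 = -3)
f(G) = 12 (f(G) = 1/(1/(9 + 3)) = 1/(1/12) = 12)
f(q)*98 + 346006 = 12*98 + 346006 = 1176 + 346006 = 347182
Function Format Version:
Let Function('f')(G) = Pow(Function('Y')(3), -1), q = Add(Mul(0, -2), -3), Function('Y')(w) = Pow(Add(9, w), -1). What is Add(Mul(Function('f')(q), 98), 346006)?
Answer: 347182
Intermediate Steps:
q = -3 (q = Add(0, -3) = -3)
Function('f')(G) = 12 (Function('f')(G) = Pow(Pow(Add(9, 3), -1), -1) = Pow(Pow(12, -1), -1) = Pow(Rational(1, 12), -1) = 12)
Add(Mul(Function('f')(q), 98), 346006) = Add(Mul(12, 98), 346006) = Add(1176, 346006) = 347182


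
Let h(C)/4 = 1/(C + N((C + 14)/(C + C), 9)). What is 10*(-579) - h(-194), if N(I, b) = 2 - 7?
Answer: -1152206/199 ≈ -5790.0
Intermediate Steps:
N(I, b) = -5
h(C) = 4/(-5 + C) (h(C) = 4/(C - 5) = 4/(-5 + C))
10*(-579) - h(-194) = 10*(-579) - 4/(-5 - 194) = -5790 - 4/(-199) = -5790 - 4*(-1)/199 = -5790 - 1*(-4/199) = -5790 + 4/199 = -1152206/199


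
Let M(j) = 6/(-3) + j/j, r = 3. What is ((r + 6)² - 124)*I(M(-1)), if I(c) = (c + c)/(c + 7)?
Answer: 43/3 ≈ 14.333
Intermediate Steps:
M(j) = -1 (M(j) = 6*(-⅓) + 1 = -2 + 1 = -1)
I(c) = 2*c/(7 + c) (I(c) = (2*c)/(7 + c) = 2*c/(7 + c))
((r + 6)² - 124)*I(M(-1)) = ((3 + 6)² - 124)*(2*(-1)/(7 - 1)) = (9² - 124)*(2*(-1)/6) = (81 - 124)*(2*(-1)*(⅙)) = -43*(-⅓) = 43/3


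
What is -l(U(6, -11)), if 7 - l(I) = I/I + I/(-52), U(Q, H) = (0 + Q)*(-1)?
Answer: -153/26 ≈ -5.8846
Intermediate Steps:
U(Q, H) = -Q (U(Q, H) = Q*(-1) = -Q)
l(I) = 6 + I/52 (l(I) = 7 - (I/I + I/(-52)) = 7 - (1 + I*(-1/52)) = 7 - (1 - I/52) = 7 + (-1 + I/52) = 6 + I/52)
-l(U(6, -11)) = -(6 + (-1*6)/52) = -(6 + (1/52)*(-6)) = -(6 - 3/26) = -1*153/26 = -153/26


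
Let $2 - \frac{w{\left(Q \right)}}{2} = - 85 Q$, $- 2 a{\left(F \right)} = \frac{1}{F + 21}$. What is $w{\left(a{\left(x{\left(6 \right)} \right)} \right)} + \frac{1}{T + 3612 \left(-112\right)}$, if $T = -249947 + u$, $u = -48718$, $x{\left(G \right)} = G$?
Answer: $\frac{5391260}{6328881} \approx 0.85185$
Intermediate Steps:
$a{\left(F \right)} = - \frac{1}{2 \left(21 + F\right)}$ ($a{\left(F \right)} = - \frac{1}{2 \left(F + 21\right)} = - \frac{1}{2 \left(21 + F\right)}$)
$T = -298665$ ($T = -249947 - 48718 = -298665$)
$w{\left(Q \right)} = 4 + 170 Q$ ($w{\left(Q \right)} = 4 - 2 \left(- 85 Q\right) = 4 + 170 Q$)
$w{\left(a{\left(x{\left(6 \right)} \right)} \right)} + \frac{1}{T + 3612 \left(-112\right)} = \left(4 + 170 \left(- \frac{1}{42 + 2 \cdot 6}\right)\right) + \frac{1}{-298665 + 3612 \left(-112\right)} = \left(4 + 170 \left(- \frac{1}{42 + 12}\right)\right) + \frac{1}{-298665 - 404544} = \left(4 + 170 \left(- \frac{1}{54}\right)\right) + \frac{1}{-703209} = \left(4 + 170 \left(\left(-1\right) \frac{1}{54}\right)\right) - \frac{1}{703209} = \left(4 + 170 \left(- \frac{1}{54}\right)\right) - \frac{1}{703209} = \left(4 - \frac{85}{27}\right) - \frac{1}{703209} = \frac{23}{27} - \frac{1}{703209} = \frac{5391260}{6328881}$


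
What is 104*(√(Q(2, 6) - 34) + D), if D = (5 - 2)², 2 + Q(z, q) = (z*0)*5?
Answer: 936 + 624*I ≈ 936.0 + 624.0*I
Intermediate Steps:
Q(z, q) = -2 (Q(z, q) = -2 + (z*0)*5 = -2 + 0*5 = -2 + 0 = -2)
D = 9 (D = 3² = 9)
104*(√(Q(2, 6) - 34) + D) = 104*(√(-2 - 34) + 9) = 104*(√(-36) + 9) = 104*(6*I + 9) = 104*(9 + 6*I) = 936 + 624*I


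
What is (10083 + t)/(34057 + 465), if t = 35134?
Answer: 45217/34522 ≈ 1.3098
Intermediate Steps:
(10083 + t)/(34057 + 465) = (10083 + 35134)/(34057 + 465) = 45217/34522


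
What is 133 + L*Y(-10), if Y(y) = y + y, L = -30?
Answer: 733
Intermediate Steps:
Y(y) = 2*y
133 + L*Y(-10) = 133 - 60*(-10) = 133 - 30*(-20) = 133 + 600 = 733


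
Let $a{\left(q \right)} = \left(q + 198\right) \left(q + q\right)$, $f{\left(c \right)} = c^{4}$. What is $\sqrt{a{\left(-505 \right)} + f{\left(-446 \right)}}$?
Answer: $\sqrt{39567885126} \approx 1.9892 \cdot 10^{5}$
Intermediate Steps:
$a{\left(q \right)} = 2 q \left(198 + q\right)$ ($a{\left(q \right)} = \left(198 + q\right) 2 q = 2 q \left(198 + q\right)$)
$\sqrt{a{\left(-505 \right)} + f{\left(-446 \right)}} = \sqrt{2 \left(-505\right) \left(198 - 505\right) + \left(-446\right)^{4}} = \sqrt{2 \left(-505\right) \left(-307\right) + 39567575056} = \sqrt{310070 + 39567575056} = \sqrt{39567885126}$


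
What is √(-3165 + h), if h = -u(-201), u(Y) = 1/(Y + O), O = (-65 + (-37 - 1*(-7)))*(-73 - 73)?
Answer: I*√591353554234/13669 ≈ 56.258*I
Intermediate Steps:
O = 13870 (O = (-65 + (-37 + 7))*(-146) = (-65 - 30)*(-146) = -95*(-146) = 13870)
u(Y) = 1/(13870 + Y) (u(Y) = 1/(Y + 13870) = 1/(13870 + Y))
h = -1/13669 (h = -1/(13870 - 201) = -1/13669 ≈ -7.3158e-5)
√(-3165 + h) = √(-3165 - 1/13669) = √(-43262386/13669) = I*√591353554234/13669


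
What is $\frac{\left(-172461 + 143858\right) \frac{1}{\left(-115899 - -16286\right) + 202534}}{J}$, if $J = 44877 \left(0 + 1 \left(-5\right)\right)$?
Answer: $\frac{28603}{23093928585} \approx 1.2385 \cdot 10^{-6}$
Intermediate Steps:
$J = -224385$ ($J = 44877 \left(0 - 5\right) = 44877 \left(-5\right) = -224385$)
$\frac{\left(-172461 + 143858\right) \frac{1}{\left(-115899 - -16286\right) + 202534}}{J} = \frac{\left(-172461 + 143858\right) \frac{1}{\left(-115899 - -16286\right) + 202534}}{-224385} = - \frac{28603}{\left(-115899 + 16286\right) + 202534} \left(- \frac{1}{224385}\right) = - \frac{28603}{-99613 + 202534} \left(- \frac{1}{224385}\right) = - \frac{28603}{102921} \left(- \frac{1}{224385}\right) = \left(-28603\right) \frac{1}{102921} \left(- \frac{1}{224385}\right) = \left(- \frac{28603}{102921}\right) \left(- \frac{1}{224385}\right) = \frac{28603}{23093928585}$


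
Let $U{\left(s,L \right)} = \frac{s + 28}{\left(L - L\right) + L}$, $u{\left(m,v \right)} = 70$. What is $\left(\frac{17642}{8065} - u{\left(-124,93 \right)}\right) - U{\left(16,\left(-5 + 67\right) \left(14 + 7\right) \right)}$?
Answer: $- \frac{356214538}{5250315} \approx -67.846$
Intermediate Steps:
$U{\left(s,L \right)} = \frac{28 + s}{L}$ ($U{\left(s,L \right)} = \frac{28 + s}{0 + L} = \frac{28 + s}{L}$)
$\left(\frac{17642}{8065} - u{\left(-124,93 \right)}\right) - U{\left(16,\left(-5 + 67\right) \left(14 + 7\right) \right)} = \left(\frac{17642}{8065} - 70\right) - \frac{28 + 16}{\left(-5 + 67\right) \left(14 + 7\right)} = \left(17642 \cdot \frac{1}{8065} - 70\right) - \frac{1}{62 \cdot 21} \cdot 44 = \left(\frac{17642}{8065} - 70\right) - \frac{1}{1302} \cdot 44 = - \frac{546908}{8065} - \frac{1}{1302} \cdot 44 = - \frac{546908}{8065} - \frac{22}{651} = - \frac{356214538}{5250315}$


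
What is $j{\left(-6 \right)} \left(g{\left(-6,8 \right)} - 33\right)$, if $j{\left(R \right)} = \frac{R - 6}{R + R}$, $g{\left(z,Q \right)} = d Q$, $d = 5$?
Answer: $7$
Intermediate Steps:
$g{\left(z,Q \right)} = 5 Q$
$j{\left(R \right)} = \frac{-6 + R}{2 R}$
$j{\left(-6 \right)} \left(g{\left(-6,8 \right)} - 33\right) = \frac{-6 - 6}{2 \left(-6\right)} \left(5 \cdot 8 - 33\right) = \frac{1}{2} \left(- \frac{1}{6}\right) \left(-12\right) \left(40 - 33\right) = 1 \cdot 7 = 7$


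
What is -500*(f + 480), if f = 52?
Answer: -266000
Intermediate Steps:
-500*(f + 480) = -500*(52 + 480) = -500*532 = -266000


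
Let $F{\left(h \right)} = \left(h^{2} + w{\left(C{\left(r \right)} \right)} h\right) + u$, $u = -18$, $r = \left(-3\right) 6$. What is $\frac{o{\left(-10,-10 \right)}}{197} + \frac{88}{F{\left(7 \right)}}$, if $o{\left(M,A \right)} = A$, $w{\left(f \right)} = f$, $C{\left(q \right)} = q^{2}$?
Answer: $- \frac{514}{41173} \approx -0.012484$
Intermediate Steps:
$r = -18$
$F{\left(h \right)} = -18 + h^{2} + 324 h$ ($F{\left(h \right)} = \left(h^{2} + \left(-18\right)^{2} h\right) - 18 = \left(h^{2} + 324 h\right) - 18 = -18 + h^{2} + 324 h$)
$\frac{o{\left(-10,-10 \right)}}{197} + \frac{88}{F{\left(7 \right)}} = - \frac{10}{197} + \frac{88}{-18 + 7^{2} + 324 \cdot 7} = \left(-10\right) \frac{1}{197} + \frac{88}{-18 + 49 + 2268} = - \frac{10}{197} + \frac{88}{2299} = - \frac{10}{197} + 88 \cdot \frac{1}{2299} = - \frac{10}{197} + \frac{8}{209} = - \frac{514}{41173}$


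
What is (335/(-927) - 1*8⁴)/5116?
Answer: -3797327/4742532 ≈ -0.80070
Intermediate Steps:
(335/(-927) - 1*8⁴)/5116 = (335*(-1/927) - 1*4096)*(1/5116) = (-335/927 - 4096)*(1/5116) = -3797327/927*1/5116 = -3797327/4742532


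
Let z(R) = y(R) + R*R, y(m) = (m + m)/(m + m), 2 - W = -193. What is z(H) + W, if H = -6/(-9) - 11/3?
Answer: 205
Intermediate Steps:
W = 195 (W = 2 - 1*(-193) = 2 + 193 = 195)
y(m) = 1 (y(m) = (2*m)/((2*m)) = (2*m)*(1/(2*m)) = 1)
H = -3 (H = -6*(-⅑) - 11*⅓ = ⅔ - 11/3 = -3)
z(R) = 1 + R² (z(R) = 1 + R*R = 1 + R²)
z(H) + W = (1 + (-3)²) + 195 = (1 + 9) + 195 = 10 + 195 = 205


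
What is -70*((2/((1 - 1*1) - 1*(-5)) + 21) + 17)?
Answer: -2688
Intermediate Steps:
-70*((2/((1 - 1*1) - 1*(-5)) + 21) + 17) = -70*((2/((1 - 1) + 5) + 21) + 17) = -70*((2/(0 + 5) + 21) + 17) = -70*((2/5 + 21) + 17) = -70*((2*(⅕) + 21) + 17) = -70*((⅖ + 21) + 17) = -70*(107/5 + 17) = -70*192/5 = -2688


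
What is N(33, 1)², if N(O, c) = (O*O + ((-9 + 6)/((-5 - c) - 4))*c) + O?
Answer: 125955729/100 ≈ 1.2596e+6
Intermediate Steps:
N(O, c) = O + O² - 3*c/(-9 - c) (N(O, c) = (O² + (-3/(-9 - c))*c) + O = (O² - 3*c/(-9 - c)) + O = O + O² - 3*c/(-9 - c))
N(33, 1)² = ((3*1 + 9*33 + 9*33² + 33*1 + 1*33²)/(9 + 1))² = ((3 + 297 + 9*1089 + 33 + 1*1089)/10)² = ((3 + 297 + 9801 + 33 + 1089)/10)² = ((⅒)*11223)² = (11223/10)² = 125955729/100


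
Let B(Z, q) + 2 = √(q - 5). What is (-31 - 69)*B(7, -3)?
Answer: 200 - 200*I*√2 ≈ 200.0 - 282.84*I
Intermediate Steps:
B(Z, q) = -2 + √(-5 + q) (B(Z, q) = -2 + √(q - 5) = -2 + √(-5 + q))
(-31 - 69)*B(7, -3) = (-31 - 69)*(-2 + √(-5 - 3)) = -100*(-2 + √(-8)) = -100*(-2 + 2*I*√2) = 200 - 200*I*√2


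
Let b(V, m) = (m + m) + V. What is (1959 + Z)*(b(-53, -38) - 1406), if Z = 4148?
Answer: -9374245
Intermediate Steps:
b(V, m) = V + 2*m (b(V, m) = 2*m + V = V + 2*m)
(1959 + Z)*(b(-53, -38) - 1406) = (1959 + 4148)*((-53 + 2*(-38)) - 1406) = 6107*((-53 - 76) - 1406) = 6107*(-129 - 1406) = 6107*(-1535) = -9374245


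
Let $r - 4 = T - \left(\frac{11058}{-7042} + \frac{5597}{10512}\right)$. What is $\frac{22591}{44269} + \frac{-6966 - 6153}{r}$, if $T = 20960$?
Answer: $- \frac{3965688409839523}{34351581794388791} \approx -0.11544$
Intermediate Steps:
$r = \frac{775973746739}{37012752}$ ($r = 4 - \left(-20960 - \frac{5529}{3521} + \frac{5597}{10512}\right) = 4 + \left(20960 - \left(- \frac{5529}{3521} + \frac{5597}{10512}\right)\right) = 4 + \left(20960 - - \frac{38413811}{37012752}\right) = 4 + \left(20960 + \frac{38413811}{37012752}\right) = 4 + \frac{775825695731}{37012752} = \frac{775973746739}{37012752} \approx 20965.0$)
$\frac{22591}{44269} + \frac{-6966 - 6153}{r} = \frac{22591}{44269} + \frac{-6966 - 6153}{\frac{775973746739}{37012752}} = 22591 \cdot \frac{1}{44269} + \left(-6966 - 6153\right) \frac{37012752}{775973746739} = \frac{22591}{44269} - \frac{485570293488}{775973746739} = - \frac{3965688409839523}{34351581794388791}$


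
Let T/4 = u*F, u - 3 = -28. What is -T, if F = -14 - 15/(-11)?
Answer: -13900/11 ≈ -1263.6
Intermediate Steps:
u = -25 (u = 3 - 28 = -25)
F = -139/11 (F = -14 - 1/11*(-15) = -14 + 15/11 = -139/11 ≈ -12.636)
T = 13900/11 (T = 4*(-25*(-139/11)) = 4*(3475/11) = 13900/11 ≈ 1263.6)
-T = -1*13900/11 = -13900/11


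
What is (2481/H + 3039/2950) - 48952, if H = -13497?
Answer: -649682158789/13272050 ≈ -48951.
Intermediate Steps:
(2481/H + 3039/2950) - 48952 = (2481/(-13497) + 3039/2950) - 48952 = (2481*(-1/13497) + 3039*(1/2950)) - 48952 = (-827/4499 + 3039/2950) - 48952 = 11232811/13272050 - 48952 = -649682158789/13272050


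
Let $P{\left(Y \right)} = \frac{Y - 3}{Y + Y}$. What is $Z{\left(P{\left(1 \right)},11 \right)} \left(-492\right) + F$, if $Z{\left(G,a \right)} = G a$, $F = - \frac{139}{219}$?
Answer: $\frac{1185089}{219} \approx 5411.4$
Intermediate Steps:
$F = - \frac{139}{219}$ ($F = \left(-139\right) \frac{1}{219} = - \frac{139}{219} \approx -0.6347$)
$P{\left(Y \right)} = \frac{-3 + Y}{2 Y}$
$Z{\left(P{\left(1 \right)},11 \right)} \left(-492\right) + F = \frac{-3 + 1}{2 \cdot 1} \cdot 11 \left(-492\right) - \frac{139}{219} = \frac{1}{2} \cdot 1 \left(-2\right) 11 \left(-492\right) - \frac{139}{219} = \left(-1\right) 11 \left(-492\right) - \frac{139}{219} = \left(-11\right) \left(-492\right) - \frac{139}{219} = 5412 - \frac{139}{219} = \frac{1185089}{219}$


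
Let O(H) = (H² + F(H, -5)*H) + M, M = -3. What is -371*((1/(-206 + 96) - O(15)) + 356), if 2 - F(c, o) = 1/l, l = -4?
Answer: -8181663/220 ≈ -37189.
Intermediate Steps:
F(c, o) = 9/4 (F(c, o) = 2 - 1/(-4) = 2 - 1*(-¼) = 2 + ¼ = 9/4)
O(H) = -3 + H² + 9*H/4 (O(H) = (H² + 9*H/4) - 3 = -3 + H² + 9*H/4)
-371*((1/(-206 + 96) - O(15)) + 356) = -371*((1/(-206 + 96) - (-3 + 15² + (9/4)*15)) + 356) = -371*((1/(-110) - (-3 + 225 + 135/4)) + 356) = -371*((-1/110 - 1*1023/4) + 356) = -371*((-1/110 - 1023/4) + 356) = -371*(-56267/220 + 356) = -371*22053/220 = -8181663/220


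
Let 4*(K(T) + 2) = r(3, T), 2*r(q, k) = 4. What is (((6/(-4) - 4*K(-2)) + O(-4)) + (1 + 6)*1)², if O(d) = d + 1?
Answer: 289/4 ≈ 72.250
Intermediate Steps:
r(q, k) = 2 (r(q, k) = (½)*4 = 2)
K(T) = -3/2 (K(T) = -2 + (¼)*2 = -2 + ½ = -3/2)
O(d) = 1 + d
(((6/(-4) - 4*K(-2)) + O(-4)) + (1 + 6)*1)² = (((6/(-4) - 4*(-3/2)) + (1 - 4)) + (1 + 6)*1)² = (((6*(-¼) + 6) - 3) + 7*1)² = (((-3/2 + 6) - 3) + 7)² = ((9/2 - 3) + 7)² = (3/2 + 7)² = (17/2)² = 289/4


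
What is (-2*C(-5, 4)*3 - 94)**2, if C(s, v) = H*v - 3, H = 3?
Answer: 21904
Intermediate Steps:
C(s, v) = -3 + 3*v (C(s, v) = 3*v - 3 = -3 + 3*v)
(-2*C(-5, 4)*3 - 94)**2 = (-2*(-3 + 3*4)*3 - 94)**2 = (-2*(-3 + 12)*3 - 94)**2 = (-2*9*3 - 94)**2 = (-18*3 - 94)**2 = (-54 - 94)**2 = (-148)**2 = 21904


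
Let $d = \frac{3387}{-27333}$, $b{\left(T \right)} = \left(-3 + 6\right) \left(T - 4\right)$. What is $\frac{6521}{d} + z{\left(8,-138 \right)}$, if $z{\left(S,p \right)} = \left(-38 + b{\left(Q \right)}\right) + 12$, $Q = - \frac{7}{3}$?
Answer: $- \frac{59463636}{1129} \approx -52669.0$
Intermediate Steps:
$Q = - \frac{7}{3}$ ($Q = \left(-7\right) \frac{1}{3} = - \frac{7}{3} \approx -2.3333$)
$b{\left(T \right)} = -12 + 3 T$ ($b{\left(T \right)} = 3 \left(-4 + T\right) = -12 + 3 T$)
$d = - \frac{1129}{9111}$ ($d = 3387 \left(- \frac{1}{27333}\right) = - \frac{1129}{9111} \approx -0.12392$)
$z{\left(S,p \right)} = -45$ ($z{\left(S,p \right)} = \left(-38 + \left(-12 + 3 \left(- \frac{7}{3}\right)\right)\right) + 12 = \left(-38 - 19\right) + 12 = -57 + 12 = -45$)
$\frac{6521}{d} + z{\left(8,-138 \right)} = \frac{6521}{- \frac{1129}{9111}} - 45 = 6521 \left(- \frac{9111}{1129}\right) - 45 = - \frac{59412831}{1129} - 45 = - \frac{59463636}{1129}$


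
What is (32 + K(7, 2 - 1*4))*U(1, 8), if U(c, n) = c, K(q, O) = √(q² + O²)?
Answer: 32 + √53 ≈ 39.280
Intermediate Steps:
K(q, O) = √(O² + q²)
(32 + K(7, 2 - 1*4))*U(1, 8) = (32 + √((2 - 1*4)² + 7²))*1 = (32 + √((2 - 4)² + 49))*1 = (32 + √((-2)² + 49))*1 = (32 + √(4 + 49))*1 = (32 + √53)*1 = 32 + √53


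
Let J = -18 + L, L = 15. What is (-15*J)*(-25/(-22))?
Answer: 1125/22 ≈ 51.136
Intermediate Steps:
J = -3 (J = -18 + 15 = -3)
(-15*J)*(-25/(-22)) = (-15*(-3))*(-25/(-22)) = 45*(-25*(-1/22)) = 45*(25/22) = 1125/22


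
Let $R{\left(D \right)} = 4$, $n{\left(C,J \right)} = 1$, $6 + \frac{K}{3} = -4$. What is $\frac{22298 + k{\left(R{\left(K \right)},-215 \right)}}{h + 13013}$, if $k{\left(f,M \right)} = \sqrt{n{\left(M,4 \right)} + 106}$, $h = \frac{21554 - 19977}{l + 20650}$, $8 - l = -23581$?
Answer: $\frac{5942417}{3467974} + \frac{533 \sqrt{107}}{6935948} \approx 1.7143$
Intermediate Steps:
$l = 23589$ ($l = 8 - -23581 = 8 + 23581 = 23589$)
$K = -30$ ($K = -18 + 3 \left(-4\right) = -18 - 12 = -30$)
$h = \frac{19}{533}$ ($h = \frac{21554 - 19977}{23589 + 20650} = \frac{1577}{44239} = 1577 \cdot \frac{1}{44239} = \frac{19}{533} \approx 0.035647$)
$k{\left(f,M \right)} = \sqrt{107}$ ($k{\left(f,M \right)} = \sqrt{1 + 106} = \sqrt{107}$)
$\frac{22298 + k{\left(R{\left(K \right)},-215 \right)}}{h + 13013} = \frac{22298 + \sqrt{107}}{\frac{19}{533} + 13013} = \frac{22298 + \sqrt{107}}{\frac{6935948}{533}} = \left(22298 + \sqrt{107}\right) \frac{533}{6935948} = \frac{5942417}{3467974} + \frac{533 \sqrt{107}}{6935948}$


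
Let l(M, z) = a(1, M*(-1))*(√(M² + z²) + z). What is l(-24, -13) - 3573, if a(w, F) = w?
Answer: -3586 + √745 ≈ -3558.7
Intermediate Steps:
l(M, z) = z + √(M² + z²) (l(M, z) = 1*(√(M² + z²) + z) = 1*(z + √(M² + z²)) = z + √(M² + z²))
l(-24, -13) - 3573 = (-13 + √((-24)² + (-13)²)) - 3573 = (-13 + √(576 + 169)) - 3573 = (-13 + √745) - 3573 = -3586 + √745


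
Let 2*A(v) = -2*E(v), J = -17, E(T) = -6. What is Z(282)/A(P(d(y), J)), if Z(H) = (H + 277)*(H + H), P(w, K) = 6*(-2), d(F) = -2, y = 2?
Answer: 52546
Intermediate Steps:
P(w, K) = -12
Z(H) = 2*H*(277 + H) (Z(H) = (277 + H)*(2*H) = 2*H*(277 + H))
A(v) = 6 (A(v) = (-2*(-6))/2 = (1/2)*12 = 6)
Z(282)/A(P(d(y), J)) = (2*282*(277 + 282))/6 = (2*282*559)*(1/6) = 315276*(1/6) = 52546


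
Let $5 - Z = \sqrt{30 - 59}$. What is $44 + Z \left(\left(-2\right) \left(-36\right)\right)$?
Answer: $404 - 72 i \sqrt{29} \approx 404.0 - 387.73 i$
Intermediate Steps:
$Z = 5 - i \sqrt{29}$ ($Z = 5 - \sqrt{30 - 59} = 5 - \sqrt{-29} = 5 - i \sqrt{29} \approx 5.0 - 5.3852 i$)
$44 + Z \left(\left(-2\right) \left(-36\right)\right) = 44 + \left(5 - i \sqrt{29}\right) \left(\left(-2\right) \left(-36\right)\right) = 44 + \left(5 - i \sqrt{29}\right) 72 = 44 + \left(360 - 72 i \sqrt{29}\right) = 404 - 72 i \sqrt{29}$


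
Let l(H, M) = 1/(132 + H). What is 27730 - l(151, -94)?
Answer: 7847589/283 ≈ 27730.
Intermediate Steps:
27730 - l(151, -94) = 27730 - 1/(132 + 151) = 27730 - 1/283 = 7847589/283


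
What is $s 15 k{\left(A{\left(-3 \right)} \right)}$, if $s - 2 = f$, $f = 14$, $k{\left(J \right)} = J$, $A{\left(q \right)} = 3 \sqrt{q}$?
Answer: $720 i \sqrt{3} \approx 1247.1 i$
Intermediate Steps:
$s = 16$ ($s = 2 + 14 = 16$)
$s 15 k{\left(A{\left(-3 \right)} \right)} = 16 \cdot 15 \cdot 3 \sqrt{-3} = 240 \cdot 3 i \sqrt{3} = 720 i \sqrt{3}$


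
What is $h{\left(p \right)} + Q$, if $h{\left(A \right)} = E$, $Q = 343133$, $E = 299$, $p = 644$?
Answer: $343432$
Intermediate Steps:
$h{\left(A \right)} = 299$
$h{\left(p \right)} + Q = 299 + 343133 = 343432$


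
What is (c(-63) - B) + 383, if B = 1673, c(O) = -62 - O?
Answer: -1289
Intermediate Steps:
(c(-63) - B) + 383 = ((-62 - 1*(-63)) - 1*1673) + 383 = ((-62 + 63) - 1673) + 383 = (1 - 1673) + 383 = -1672 + 383 = -1289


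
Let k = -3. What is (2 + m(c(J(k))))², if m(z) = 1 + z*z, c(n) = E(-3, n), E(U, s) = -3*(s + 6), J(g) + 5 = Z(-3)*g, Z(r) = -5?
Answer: 5322249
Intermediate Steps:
J(g) = -5 - 5*g
E(U, s) = -18 - 3*s (E(U, s) = -3*(6 + s) = -18 - 3*s)
c(n) = -18 - 3*n
m(z) = 1 + z²
(2 + m(c(J(k))))² = (2 + (1 + (-18 - 3*(-5 - 5*(-3)))²))² = (2 + (1 + (-18 - 3*(-5 + 15))²))² = (2 + (1 + (-18 - 3*10)²))² = (2 + (1 + (-18 - 30)²))² = (2 + (1 + (-48)²))² = (2 + (1 + 2304))² = (2 + 2305)² = 2307² = 5322249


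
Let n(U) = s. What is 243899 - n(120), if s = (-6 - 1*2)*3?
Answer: 243923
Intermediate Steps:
s = -24 (s = (-6 - 2)*3 = -8*3 = -24)
n(U) = -24
243899 - n(120) = 243899 - 1*(-24) = 243899 + 24 = 243923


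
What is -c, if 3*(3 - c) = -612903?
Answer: -204304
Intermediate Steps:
c = 204304 (c = 3 - 1/3*(-612903) = 3 + 204301 = 204304)
-c = -1*204304 = -204304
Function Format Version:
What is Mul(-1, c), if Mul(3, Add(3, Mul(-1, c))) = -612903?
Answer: -204304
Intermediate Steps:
c = 204304 (c = Add(3, Mul(Rational(-1, 3), -612903)) = Add(3, 204301) = 204304)
Mul(-1, c) = Mul(-1, 204304) = -204304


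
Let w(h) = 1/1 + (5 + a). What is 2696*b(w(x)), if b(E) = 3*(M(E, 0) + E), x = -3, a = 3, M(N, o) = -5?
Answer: 32352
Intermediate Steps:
w(h) = 9 (w(h) = 1/1 + (5 + 3) = 1 + 8 = 9)
b(E) = -15 + 3*E (b(E) = 3*(-5 + E) = -15 + 3*E)
2696*b(w(x)) = 2696*(-15 + 3*9) = 2696*(-15 + 27) = 2696*12 = 32352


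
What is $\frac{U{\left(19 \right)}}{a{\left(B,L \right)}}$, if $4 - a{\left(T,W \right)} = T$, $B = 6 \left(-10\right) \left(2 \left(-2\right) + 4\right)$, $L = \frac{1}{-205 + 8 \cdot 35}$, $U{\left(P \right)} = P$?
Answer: $\frac{19}{4} \approx 4.75$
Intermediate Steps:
$L = \frac{1}{75}$ ($L = \frac{1}{-205 + 280} = \frac{1}{75} \approx 0.013333$)
$B = 0$ ($B = - 60 \left(-4 + 4\right) = \left(-60\right) 0 = 0$)
$a{\left(T,W \right)} = 4 - T$
$\frac{U{\left(19 \right)}}{a{\left(B,L \right)}} = \frac{19}{4 - 0} = \frac{19}{4 + 0} = \frac{19}{4}$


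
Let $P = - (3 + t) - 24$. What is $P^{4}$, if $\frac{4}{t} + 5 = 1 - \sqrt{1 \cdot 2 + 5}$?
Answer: $\frac{2689877873}{6561} + \frac{187560112 \sqrt{7}}{6561} \approx 4.8561 \cdot 10^{5}$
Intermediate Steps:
$t = \frac{4}{-4 - \sqrt{7}}$ ($t = \frac{4}{-5 + \left(1 - \sqrt{1 \cdot 2 + 5}\right)} = \frac{4}{-5 + \left(1 - \sqrt{2 + 5}\right)} = \frac{4}{-5 + \left(1 - \sqrt{7}\right)} = \frac{4}{-4 - \sqrt{7}} \approx -0.60189$)
$P = - \frac{227}{9} - \frac{4 \sqrt{7}}{9}$ ($P = - (3 - \left(\frac{16}{9} - \frac{4 \sqrt{7}}{9}\right)) - 24 = - (\frac{11}{9} + \frac{4 \sqrt{7}}{9}) - 24 = \left(- \frac{11}{9} - \frac{4 \sqrt{7}}{9}\right) - 24 = - \frac{227}{9} - \frac{4 \sqrt{7}}{9} \approx -26.398$)
$P^{4} = \left(- \frac{227}{9} - \frac{4 \sqrt{7}}{9}\right)^{4}$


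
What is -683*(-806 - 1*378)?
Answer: 808672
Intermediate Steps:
-683*(-806 - 1*378) = -683*(-806 - 378) = -683*(-1184) = 808672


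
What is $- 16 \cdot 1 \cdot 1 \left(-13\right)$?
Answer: $208$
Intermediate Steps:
$- 16 \cdot 1 \cdot 1 \left(-13\right) = \left(-16\right) 1 \left(-13\right) = \left(-16\right) \left(-13\right) = 208$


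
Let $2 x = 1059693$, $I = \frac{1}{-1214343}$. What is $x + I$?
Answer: $\frac{1286830776697}{2428686} \approx 5.2985 \cdot 10^{5}$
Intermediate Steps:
$I = - \frac{1}{1214343} \approx -8.2349 \cdot 10^{-7}$
$x = \frac{1059693}{2}$ ($x = \frac{1}{2} \cdot 1059693 = \frac{1059693}{2} \approx 5.2985 \cdot 10^{5}$)
$x + I = \frac{1059693}{2} - \frac{1}{1214343} = \frac{1286830776697}{2428686}$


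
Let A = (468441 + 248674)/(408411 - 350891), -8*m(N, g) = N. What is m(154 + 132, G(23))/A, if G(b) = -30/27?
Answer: -411268/143423 ≈ -2.8675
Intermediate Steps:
G(b) = -10/9 (G(b) = -30*1/27 = -10/9)
m(N, g) = -N/8
A = 143423/11504 (A = 717115/57520 = 717115*(1/57520) = 143423/11504 ≈ 12.467)
m(154 + 132, G(23))/A = (-(154 + 132)/8)/(143423/11504) = -⅛*286*(11504/143423) = -143/4*11504/143423 = -411268/143423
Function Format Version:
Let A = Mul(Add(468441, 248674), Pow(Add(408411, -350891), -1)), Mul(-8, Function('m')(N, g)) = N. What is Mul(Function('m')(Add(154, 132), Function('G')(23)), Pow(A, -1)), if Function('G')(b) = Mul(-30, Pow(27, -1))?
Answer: Rational(-411268, 143423) ≈ -2.8675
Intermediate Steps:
Function('G')(b) = Rational(-10, 9) (Function('G')(b) = Mul(-30, Rational(1, 27)) = Rational(-10, 9))
Function('m')(N, g) = Mul(Rational(-1, 8), N)
A = Rational(143423, 11504) (A = Mul(717115, Pow(57520, -1)) = Mul(717115, Rational(1, 57520)) = Rational(143423, 11504) ≈ 12.467)
Mul(Function('m')(Add(154, 132), Function('G')(23)), Pow(A, -1)) = Mul(Mul(Rational(-1, 8), Add(154, 132)), Pow(Rational(143423, 11504), -1)) = Mul(Mul(Rational(-1, 8), 286), Rational(11504, 143423)) = Mul(Rational(-143, 4), Rational(11504, 143423)) = Rational(-411268, 143423)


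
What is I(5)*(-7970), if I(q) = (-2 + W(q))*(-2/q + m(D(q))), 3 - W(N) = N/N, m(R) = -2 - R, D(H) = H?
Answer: 0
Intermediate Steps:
W(N) = 2 (W(N) = 3 - N/N = 3 - 1*1 = 3 - 1 = 2)
I(q) = 0 (I(q) = (-2 + 2)*(-2/q + (-2 - q)) = 0*(-2 - q - 2/q) = 0)
I(5)*(-7970) = 0*(-7970) = 0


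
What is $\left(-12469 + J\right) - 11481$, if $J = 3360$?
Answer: $-20590$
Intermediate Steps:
$\left(-12469 + J\right) - 11481 = \left(-12469 + 3360\right) - 11481 = -9109 - 11481 = -20590$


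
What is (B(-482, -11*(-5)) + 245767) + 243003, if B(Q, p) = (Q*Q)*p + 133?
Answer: 13266723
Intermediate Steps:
B(Q, p) = 133 + p*Q**2 (B(Q, p) = Q**2*p + 133 = p*Q**2 + 133 = 133 + p*Q**2)
(B(-482, -11*(-5)) + 245767) + 243003 = ((133 - 11*(-5)*(-482)**2) + 245767) + 243003 = ((133 + 55*232324) + 245767) + 243003 = ((133 + 12777820) + 245767) + 243003 = (12777953 + 245767) + 243003 = 13023720 + 243003 = 13266723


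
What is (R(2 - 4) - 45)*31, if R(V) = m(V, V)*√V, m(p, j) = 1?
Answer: -1395 + 31*I*√2 ≈ -1395.0 + 43.841*I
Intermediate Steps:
R(V) = √V (R(V) = 1*√V = √V)
(R(2 - 4) - 45)*31 = (√(2 - 4) - 45)*31 = (√(-2) - 45)*31 = (I*√2 - 45)*31 = (-45 + I*√2)*31 = -1395 + 31*I*√2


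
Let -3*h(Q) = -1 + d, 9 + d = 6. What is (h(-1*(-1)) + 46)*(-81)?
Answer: -3834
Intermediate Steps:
d = -3 (d = -9 + 6 = -3)
h(Q) = 4/3 (h(Q) = -(-1 - 3)/3 = -1/3*(-4) = 4/3)
(h(-1*(-1)) + 46)*(-81) = (4/3 + 46)*(-81) = (142/3)*(-81) = -3834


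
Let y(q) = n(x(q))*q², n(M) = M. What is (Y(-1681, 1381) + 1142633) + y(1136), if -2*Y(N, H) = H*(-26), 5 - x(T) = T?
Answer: -1458390390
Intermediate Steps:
x(T) = 5 - T
Y(N, H) = 13*H (Y(N, H) = -H*(-26)/2 = -(-13)*H = 13*H)
y(q) = q²*(5 - q) (y(q) = (5 - q)*q² = q²*(5 - q))
(Y(-1681, 1381) + 1142633) + y(1136) = (13*1381 + 1142633) + 1136²*(5 - 1*1136) = (17953 + 1142633) + 1290496*(5 - 1136) = 1160586 + 1290496*(-1131) = 1160586 - 1459550976 = -1458390390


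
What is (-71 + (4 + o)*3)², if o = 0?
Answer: 3481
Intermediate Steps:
(-71 + (4 + o)*3)² = (-71 + (4 + 0)*3)² = (-71 + 4*3)² = (-71 + 12)² = (-59)² = 3481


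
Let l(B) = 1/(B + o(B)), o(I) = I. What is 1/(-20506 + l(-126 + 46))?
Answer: -160/3280961 ≈ -4.8766e-5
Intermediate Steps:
l(B) = 1/(2*B) (l(B) = 1/(B + B) = 1/(2*B))
1/(-20506 + l(-126 + 46)) = 1/(-20506 + 1/(2*(-126 + 46))) = 1/(-20506 + (½)/(-80)) = 1/(-20506 + (½)*(-1/80)) = 1/(-20506 - 1/160) = 1/(-3280961/160) = -160/3280961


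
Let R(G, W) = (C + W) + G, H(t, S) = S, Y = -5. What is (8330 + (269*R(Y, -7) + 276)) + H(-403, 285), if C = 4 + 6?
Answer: 8353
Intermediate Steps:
C = 10
R(G, W) = 10 + G + W (R(G, W) = (10 + W) + G = 10 + G + W)
(8330 + (269*R(Y, -7) + 276)) + H(-403, 285) = (8330 + (269*(10 - 5 - 7) + 276)) + 285 = (8330 + (269*(-2) + 276)) + 285 = (8330 + (-538 + 276)) + 285 = (8330 - 262) + 285 = 8068 + 285 = 8353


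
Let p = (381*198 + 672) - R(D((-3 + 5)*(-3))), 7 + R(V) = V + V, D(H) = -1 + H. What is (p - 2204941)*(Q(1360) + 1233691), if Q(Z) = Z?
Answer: -2629188919310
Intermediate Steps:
R(V) = -7 + 2*V (R(V) = -7 + (V + V) = -7 + 2*V)
p = 76131 (p = (381*198 + 672) - (-7 + 2*(-1 + (-3 + 5)*(-3))) = (75438 + 672) - (-7 + 2*(-1 + 2*(-3))) = 76110 - (-7 + 2*(-1 - 6)) = 76110 - (-7 + 2*(-7)) = 76110 - (-7 - 14) = 76110 - 1*(-21) = 76110 + 21 = 76131)
(p - 2204941)*(Q(1360) + 1233691) = (76131 - 2204941)*(1360 + 1233691) = -2128810*1235051 = -2629188919310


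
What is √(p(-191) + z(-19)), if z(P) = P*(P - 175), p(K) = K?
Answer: √3495 ≈ 59.119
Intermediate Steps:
z(P) = P*(-175 + P)
√(p(-191) + z(-19)) = √(-191 - 19*(-175 - 19)) = √(-191 - 19*(-194)) = √(-191 + 3686) = √3495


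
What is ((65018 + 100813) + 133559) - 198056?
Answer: 101334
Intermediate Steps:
((65018 + 100813) + 133559) - 198056 = (165831 + 133559) - 198056 = 299390 - 198056 = 101334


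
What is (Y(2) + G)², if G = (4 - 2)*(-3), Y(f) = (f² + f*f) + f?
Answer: 16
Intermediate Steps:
Y(f) = f + 2*f² (Y(f) = (f² + f²) + f = 2*f² + f = f + 2*f²)
G = -6 (G = 2*(-3) = -6)
(Y(2) + G)² = (2*(1 + 2*2) - 6)² = (2*(1 + 4) - 6)² = (2*5 - 6)² = (10 - 6)² = 4² = 16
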